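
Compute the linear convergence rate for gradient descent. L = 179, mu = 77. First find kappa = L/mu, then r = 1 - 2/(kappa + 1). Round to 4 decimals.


Step 1: Compute the condition number.
kappa = L/mu = 179/77 = 2.3247
Step 2: Compute the convergence rate.
r = 1 - 2/(kappa + 1) = 1 - 2*mu/(L + mu) = (L - mu)/(L + mu) = 102/256 = 0.3984


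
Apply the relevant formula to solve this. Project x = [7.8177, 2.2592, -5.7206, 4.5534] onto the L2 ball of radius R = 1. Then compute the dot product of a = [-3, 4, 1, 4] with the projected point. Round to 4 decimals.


Step 1: Compute ||x|| (intermediates to 6 decimals).
||x|| = sqrt(7.8177^2 + 2.2592^2 + (-5.7206)^2 + 4.5534^2) = 10.939796
Step 2: Project.
Since ||x|| > R, scale = R/||x|| = 1/10.939796 = 0.091409, proj(x) = scale * x
proj(x) = [0.714608, 0.206511, -0.522914, 0.416222]
Step 3: Dot product.
a^T * proj(x) = -3*0.714608 + 4*0.206511 + 1*(-0.522914) + 4*0.416222 = -0.1758


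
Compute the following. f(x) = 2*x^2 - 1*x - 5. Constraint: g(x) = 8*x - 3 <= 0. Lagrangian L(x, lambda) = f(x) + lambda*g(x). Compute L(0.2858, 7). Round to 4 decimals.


Step 1: Evaluate f(x).
f(0.2858) = 2*0.2858^2 - 1*0.2858 - 5 = -5.1224
Step 2: Evaluate g(x).
g(0.2858) = 8*0.2858 - 3 = -0.7136
Step 3: Compute Lagrangian.
L = -5.1224 + 7*-0.7136 = -10.1176


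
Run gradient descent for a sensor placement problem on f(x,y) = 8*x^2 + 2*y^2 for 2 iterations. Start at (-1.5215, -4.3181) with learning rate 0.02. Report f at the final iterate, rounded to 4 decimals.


Gradient descent on f(x,y) = 8*x^2 + 2*y^2.
Starting point: (-1.5215, -4.3181), alpha = 0.02
Step 1: grad_x = 2*8*-1.5215 = -24.344, grad_y = 2*2*-4.3181 = -17.2724
  x_1 = -1.5215 - 0.02*-24.344 = -1.0346
  y_1 = -4.3181 - 0.02*-17.2724 = -3.9727
Step 2: grad_x = 2*8*-1.0346 = -16.5539, grad_y = 2*2*-3.9727 = -15.8906
  x_2 = -1.0346 - 0.02*-16.5539 = -0.7035
  y_2 = -3.9727 - 0.02*-15.8906 = -3.6548
f(-0.7035, -3.6548) = 8*(-0.7035)^2 + 2*(-3.6548)^2 = 30.6755


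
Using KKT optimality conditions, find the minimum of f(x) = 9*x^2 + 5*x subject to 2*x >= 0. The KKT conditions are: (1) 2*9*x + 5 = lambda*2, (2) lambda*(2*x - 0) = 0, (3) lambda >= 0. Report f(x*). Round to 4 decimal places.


Step 1: Try lambda = 0 (constraint inactive).
x_unc = -5/(2*9) = -0.2778
Check: 2*-0.2778 = -0.5556 < 0 -- violated!
Step 2: Constraint must be active: 2*x = 0
x* = 0/2 = 0.0
lambda = (2*9*0.0 + 5)/2 = 2.5
Step 3: Compute optimal value.
f(x*) = 9*0.0^2 + 5*0.0 = 0.0


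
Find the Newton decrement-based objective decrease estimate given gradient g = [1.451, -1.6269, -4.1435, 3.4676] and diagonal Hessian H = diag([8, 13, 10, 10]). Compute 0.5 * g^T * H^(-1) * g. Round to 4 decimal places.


Step 1: H is diagonal, so H^(-1) * g = [0.1814, -0.1251, -0.4144, 0.3468].
Step 2: g^T H^(-1) g = sum_i g_i^2 / H_ii
  = (1.451)^2/8 + (-1.6269)^2/13 + (-4.1435)^2/10 + (3.4676)^2/10
  = 0.2632 + 0.2036 + 1.7169 + 1.2024 = 3.3861
Step 3: Objective decrease = 0.5 * g^T H^(-1) g = 1.693


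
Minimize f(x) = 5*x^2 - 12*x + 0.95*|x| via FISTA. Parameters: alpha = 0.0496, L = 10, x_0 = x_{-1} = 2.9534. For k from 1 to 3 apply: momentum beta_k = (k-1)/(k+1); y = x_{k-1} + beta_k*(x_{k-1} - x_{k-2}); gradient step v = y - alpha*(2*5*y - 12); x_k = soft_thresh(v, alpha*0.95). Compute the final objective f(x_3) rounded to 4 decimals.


FISTA on f(x) = 5*x^2 - 12*x + 0.95*|x|
L = 10, alpha = 0.0496
Iteration 1: beta = 0.0, y = 2.9534 + 0.0*(2.9534 - 2.9534) = 2.9534
  grad(y) = 17.534, v = y - alpha*grad = 2.0837
  prox(v) = soft_thresh(2.0837, 0.0471) = 2.0366
Iteration 2: beta = 0.3333, y = 2.0366 + 0.3333*(2.0366 - 2.9534) = 1.731
  grad(y) = 5.3099, v = y - alpha*grad = 1.4676
  prox(v) = soft_thresh(1.4676, 0.0471) = 1.4205
Iteration 3: beta = 0.5, y = 1.4205 + 0.5*(1.4205 - 2.0366) = 1.1125
  grad(y) = -0.8755, v = y - alpha*grad = 1.1559
  prox(v) = soft_thresh(1.1559, 0.0471) = 1.1088
f(x_3) = 5*1.1088^2 - 12*1.1088 + 0.95*|1.1088| = -6.1051


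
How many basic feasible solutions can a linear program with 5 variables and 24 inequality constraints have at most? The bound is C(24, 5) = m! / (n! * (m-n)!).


Each vertex corresponds to some choice of n active constraints out of m, so the number of vertices is at most C(m, n) = m! / (n!(m-n)!).
m = 24, n = 5
Numerator: 24 * 23 * 22 * 21 * 20
Denominator: 5! = 120
C(24, 5) = 42504


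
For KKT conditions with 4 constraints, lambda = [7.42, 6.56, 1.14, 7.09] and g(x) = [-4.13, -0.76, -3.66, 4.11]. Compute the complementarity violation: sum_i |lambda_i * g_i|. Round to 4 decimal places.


KKT complementary slackness check:
lambda_1 * g_1 = 7.42 * -4.13 = -30.6446
lambda_2 * g_2 = 6.56 * -0.76 = -4.9856
lambda_3 * g_3 = 1.14 * -3.66 = -4.1724
lambda_4 * g_4 = 7.09 * 4.11 = 29.1399
Total violation = 30.6446 + 4.9856 + 4.1724 + 29.1399 = 68.9425


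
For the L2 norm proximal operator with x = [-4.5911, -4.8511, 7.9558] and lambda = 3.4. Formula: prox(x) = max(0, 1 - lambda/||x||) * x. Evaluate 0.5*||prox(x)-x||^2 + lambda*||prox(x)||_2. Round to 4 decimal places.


Step 1: Compute ||x||.
||x|| = 10.3878
Step 2: Compute scaling factor.
scale = max(0, 1 - 3.4/10.3878) = 0.6727
Step 3: prox(x) = [-3.0884, -3.2633, 5.3518]
||prox(x)|| = 6.9878
Step 4: Proximal objective.
0.5*||prox-x||^2 = 5.78
lambda*||prox|| = 23.7585
Total = 29.5385


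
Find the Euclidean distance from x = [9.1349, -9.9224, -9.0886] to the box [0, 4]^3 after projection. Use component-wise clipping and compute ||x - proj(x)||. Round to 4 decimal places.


Project each component onto [0, 4].
clip(9.1349) = 4.0, clip(-9.9224) = 0.0, clip(-9.0886) = 0.0
Projection = [4.0, 0.0, 0.0]
Squared diffs: [26.3672, 98.454, 82.6026]
Distance = sqrt(207.4238) = 14.4022


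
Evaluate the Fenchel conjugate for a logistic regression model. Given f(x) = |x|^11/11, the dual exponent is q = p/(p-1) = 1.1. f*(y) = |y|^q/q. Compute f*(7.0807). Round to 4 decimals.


The conjugate exponent q satisfies 1/p + 1/q = 1.
p = 11, so q = 11/(11 - 1) = 1.1
|y|^q = 7.0807^1.1 = 8.6116
f*(7.0807) = 8.6116 / 1.1 = 7.8287


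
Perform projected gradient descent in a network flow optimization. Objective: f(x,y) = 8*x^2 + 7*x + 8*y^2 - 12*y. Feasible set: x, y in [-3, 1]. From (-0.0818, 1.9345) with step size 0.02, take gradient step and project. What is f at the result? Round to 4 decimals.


Step 1: Compute gradient at (-0.0818, 1.9345).
grad_x = 2*8*-0.0818 + 7 = 5.6912
grad_y = 2*8*1.9345 - 12 = 18.952
Step 2: Gradient step.
x_raw = -0.0818 - 0.02*5.6912 = -0.1956
y_raw = 1.9345 - 0.02*18.952 = 1.5555
Step 3: Project onto [-3, 1].
x_proj = clip(-0.1956) = -0.1956
y_proj = clip(1.5555) = 1.0
Step 4: Evaluate f.
f(-0.1956, 1.0) = -5.0632


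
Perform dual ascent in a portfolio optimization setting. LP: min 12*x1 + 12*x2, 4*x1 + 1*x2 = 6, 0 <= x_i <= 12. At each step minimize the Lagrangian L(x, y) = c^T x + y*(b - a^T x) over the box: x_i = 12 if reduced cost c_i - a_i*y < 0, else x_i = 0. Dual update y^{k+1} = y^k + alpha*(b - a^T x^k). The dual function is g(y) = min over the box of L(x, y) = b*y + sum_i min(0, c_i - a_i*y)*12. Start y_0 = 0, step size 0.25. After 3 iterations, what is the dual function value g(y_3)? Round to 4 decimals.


Dual ascent for LP: min 12*x1 + 12*x2, 4*x1 + 1*x2 = 6, 0 <= x_i <= 12
Step 1: y^k = 0.0, reduced costs: (12.0, 12.0)
  x^k = (0.0, 0.0), subgradient = b - a^T x = 6.0
  y^{k+1} = 0.0 + 0.25*6.0 = 1.5
Step 2: y^k = 1.5, reduced costs: (6.0, 10.5)
  x^k = (0.0, 0.0), subgradient = b - a^T x = 6.0
  y^{k+1} = 1.5 + 0.25*6.0 = 3.0
Step 3: y^k = 3.0, reduced costs: (0.0, 9.0)
  x^k = (0.0, 0.0), subgradient = b - a^T x = 6.0
  y^{k+1} = 3.0 + 0.25*6.0 = 4.5
Dual objective at y_3 = 4.5: reduced costs (-6.0, 7.5), box minimizer x = (12.0, 0.0)
g(y_3) = b*y + (c1 - a1*y)*x1 + (c2 - a2*y)*x2 = 6*4.5 + (-6.0)*12.0 + 7.5*0.0 = 27.0 - 72.0 + 0.0 = -45.0


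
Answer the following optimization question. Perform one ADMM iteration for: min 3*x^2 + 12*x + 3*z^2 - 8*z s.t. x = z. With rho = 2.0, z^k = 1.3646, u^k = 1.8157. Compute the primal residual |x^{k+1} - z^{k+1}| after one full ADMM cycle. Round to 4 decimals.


ADMM iteration with rho = 2.0, z^k = 1.3646, u^k = 1.8157
Step 1: x-update.
Minimize 3*x^2 + 12*x + (2.0/2)*(x - 1.3646 + 1.8157)^2
FOC: (2*3 + 2.0)*x = -12 + 2.0*(1.3646 - 1.8157)
x^{k+1} = -1.6128
Step 2: z-update.
Minimize 3*z^2 - 8*z + (2.0/2)*(-1.6128 - z + 1.8157)^2
FOC: (2*3 + 2.0)*z = 8 + 2.0*(-1.6128 + 1.8157)
z^{k+1} = 1.0507
Step 3: u-update.
u^{k+1} = 1.8157 - 1.6128 - 1.0507 = -0.8478
Step 4: Primal residual = |-1.6128 - 1.0507| = 2.6635


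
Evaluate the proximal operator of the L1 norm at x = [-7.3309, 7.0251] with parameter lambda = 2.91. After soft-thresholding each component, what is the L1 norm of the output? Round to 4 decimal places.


Soft-thresholding with lambda = 2.91:
prox(-7.3309) = sign(-7.3309)*max(|-7.3309| - 2.91, 0) = -4.4209
prox(7.0251) = sign(7.0251)*max(|7.0251| - 2.91, 0) = 4.1151
prox(x) = [-4.4209, 4.1151]
||prox(x)||_1 = 4.4209 + 4.1151 = 8.536


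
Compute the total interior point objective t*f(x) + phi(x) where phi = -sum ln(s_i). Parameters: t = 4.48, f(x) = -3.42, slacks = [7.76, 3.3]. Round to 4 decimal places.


Step 1: Compute log-barrier.
ln values: [2.049, 1.1939]
phi = -(2.049 + 1.1939) = -3.2429
Step 2: Compute augmented objective.
t*f(x) = 4.48*-3.42 = -15.3216
Total = -15.3216 - 3.2429 = -18.5645


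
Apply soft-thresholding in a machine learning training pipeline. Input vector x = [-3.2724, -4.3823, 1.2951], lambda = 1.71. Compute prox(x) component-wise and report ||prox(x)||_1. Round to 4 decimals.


Soft-thresholding with lambda = 1.71:
prox(-3.2724) = sign(-3.2724)*max(|-3.2724| - 1.71, 0) = -1.5624
prox(-4.3823) = sign(-4.3823)*max(|-4.3823| - 1.71, 0) = -2.6723
prox(1.2951) = sign(1.2951)*max(|1.2951| - 1.71, 0) = 0.0
prox(x) = [-1.5624, -2.6723, 0.0]
||prox(x)||_1 = 1.5624 + 2.6723 + 0.0 = 4.2347


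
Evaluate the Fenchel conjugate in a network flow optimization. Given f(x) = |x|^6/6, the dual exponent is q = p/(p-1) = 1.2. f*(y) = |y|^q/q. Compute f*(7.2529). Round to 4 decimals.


The conjugate exponent q satisfies 1/p + 1/q = 1.
p = 6, so q = 6/(6 - 1) = 1.2
|y|^q = 7.2529^1.2 = 10.7799
f*(7.2529) = 10.7799 / 1.2 = 8.9832


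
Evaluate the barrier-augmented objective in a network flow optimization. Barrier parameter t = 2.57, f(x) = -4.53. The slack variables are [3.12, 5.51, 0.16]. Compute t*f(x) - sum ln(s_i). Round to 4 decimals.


Step 1: Compute log-barrier.
ln values: [1.1378, 1.7066, -1.8326]
phi = -(1.1378 + 1.7066 - 1.8326) = -1.0118
Step 2: Compute augmented objective.
t*f(x) = 2.57*-4.53 = -11.6421
Total = -11.6421 - 1.0118 = -12.6539


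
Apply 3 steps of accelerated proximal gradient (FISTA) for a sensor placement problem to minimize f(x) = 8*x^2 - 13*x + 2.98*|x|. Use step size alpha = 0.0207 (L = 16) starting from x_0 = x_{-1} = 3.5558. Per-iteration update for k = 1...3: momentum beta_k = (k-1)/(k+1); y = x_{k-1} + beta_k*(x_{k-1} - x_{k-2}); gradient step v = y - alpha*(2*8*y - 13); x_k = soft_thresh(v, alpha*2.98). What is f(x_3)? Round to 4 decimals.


FISTA on f(x) = 8*x^2 - 13*x + 2.98*|x|
L = 16, alpha = 0.0207
Iteration 1: beta = 0.0, y = 3.5558 + 0.0*(3.5558 - 3.5558) = 3.5558
  grad(y) = 43.8928, v = y - alpha*grad = 2.6472
  prox(v) = soft_thresh(2.6472, 0.0617) = 2.5855
Iteration 2: beta = 0.3333, y = 2.5855 + 0.3333*(2.5855 - 3.5558) = 2.2621
  grad(y) = 23.1938, v = y - alpha*grad = 1.782
  prox(v) = soft_thresh(1.782, 0.0617) = 1.7203
Iteration 3: beta = 0.5, y = 1.7203 + 0.5*(1.7203 - 2.5855) = 1.2877
  grad(y) = 7.6033, v = y - alpha*grad = 1.1303
  prox(v) = soft_thresh(1.1303, 0.0617) = 1.0686
f(x_3) = 8*1.0686^2 - 13*1.0686 + 2.98*|1.0686| = -1.5719


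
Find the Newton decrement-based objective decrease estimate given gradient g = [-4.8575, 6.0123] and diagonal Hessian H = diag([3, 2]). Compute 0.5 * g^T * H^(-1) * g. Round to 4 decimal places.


Step 1: H is diagonal, so H^(-1) * g = [-1.6192, 3.0062].
Step 2: g^T H^(-1) g = sum_i g_i^2 / H_ii
  = (-4.8575)^2/3 + (6.0123)^2/2
  = 7.8651 + 18.0739 = 25.939
Step 3: Objective decrease = 0.5 * g^T H^(-1) g = 12.9695


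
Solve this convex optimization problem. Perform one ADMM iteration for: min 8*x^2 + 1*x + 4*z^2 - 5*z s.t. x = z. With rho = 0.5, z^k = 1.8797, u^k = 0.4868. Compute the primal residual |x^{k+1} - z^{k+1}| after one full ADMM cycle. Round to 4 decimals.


ADMM iteration with rho = 0.5, z^k = 1.8797, u^k = 0.4868
Step 1: x-update.
Minimize 8*x^2 + 1*x + (0.5/2)*(x - 1.8797 + 0.4868)^2
FOC: (2*8 + 0.5)*x = -1 + 0.5*(1.8797 - 0.4868)
x^{k+1} = -0.0184
Step 2: z-update.
Minimize 4*z^2 - 5*z + (0.5/2)*(-0.0184 - z + 0.4868)^2
FOC: (2*4 + 0.5)*z = 5 + 0.5*(-0.0184 + 0.4868)
z^{k+1} = 0.6158
Step 3: u-update.
u^{k+1} = 0.4868 - 0.0184 - 0.6158 = -0.1474
Step 4: Primal residual = |-0.0184 - 0.6158| = 0.6342


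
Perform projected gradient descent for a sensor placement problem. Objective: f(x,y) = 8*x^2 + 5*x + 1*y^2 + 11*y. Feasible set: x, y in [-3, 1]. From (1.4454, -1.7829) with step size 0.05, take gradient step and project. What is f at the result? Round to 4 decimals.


Step 1: Compute gradient at (1.4454, -1.7829).
grad_x = 2*8*1.4454 + 5 = 28.1264
grad_y = 2*1*-1.7829 + 11 = 7.4342
Step 2: Gradient step.
x_raw = 1.4454 - 0.05*28.1264 = 0.0391
y_raw = -1.7829 - 0.05*7.4342 = -2.1546
Step 3: Project onto [-3, 1].
x_proj = clip(0.0391) = 0.0391
y_proj = clip(-2.1546) = -2.1546
Step 4: Evaluate f.
f(0.0391, -2.1546) = -18.8507


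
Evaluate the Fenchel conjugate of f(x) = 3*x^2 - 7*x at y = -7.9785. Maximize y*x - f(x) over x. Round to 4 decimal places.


f*(y) = sup_x {y*x - a*x^2 - b*x} = sup_x {(y-b)*x - a*x^2}
FOC: (y - b) - 2a*x = 0 => x* = (y - b)/(2a)
x* = (-7.9785 + 7)/(2*3) = -0.1631
f*(-7.9785) = (y-b)^2/(4a) = (-7.9785 + 7)^2/(4*3)
= 0.9575/12 = 0.0798


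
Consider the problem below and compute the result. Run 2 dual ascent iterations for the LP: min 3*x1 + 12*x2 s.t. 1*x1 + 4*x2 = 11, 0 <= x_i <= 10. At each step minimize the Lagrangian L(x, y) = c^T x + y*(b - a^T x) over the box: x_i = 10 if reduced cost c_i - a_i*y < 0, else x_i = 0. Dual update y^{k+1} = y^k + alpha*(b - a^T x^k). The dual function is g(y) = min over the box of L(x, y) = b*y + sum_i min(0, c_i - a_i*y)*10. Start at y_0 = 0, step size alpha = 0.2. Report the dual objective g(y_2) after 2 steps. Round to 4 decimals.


Dual ascent for LP: min 3*x1 + 12*x2, 1*x1 + 4*x2 = 11, 0 <= x_i <= 10
Step 1: y^k = 0.0, reduced costs: (3.0, 12.0)
  x^k = (0.0, 0.0), subgradient = b - a^T x = 11.0
  y^{k+1} = 0.0 + 0.2*11.0 = 2.2
Step 2: y^k = 2.2, reduced costs: (0.8, 3.2)
  x^k = (0.0, 0.0), subgradient = b - a^T x = 11.0
  y^{k+1} = 2.2 + 0.2*11.0 = 4.4
Dual objective at y_2 = 4.4: reduced costs (-1.4, -5.6), box minimizer x = (10.0, 10.0)
g(y_2) = b*y + (c1 - a1*y)*x1 + (c2 - a2*y)*x2 = 11*4.4 + (-1.4)*10.0 + (-5.6)*10.0 = 48.4 - 14.0 - 56.0 = -21.6


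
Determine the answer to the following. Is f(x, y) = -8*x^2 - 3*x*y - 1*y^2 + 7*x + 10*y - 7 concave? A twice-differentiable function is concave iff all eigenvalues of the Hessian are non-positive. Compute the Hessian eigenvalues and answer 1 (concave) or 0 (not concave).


The Hessian of f(x,y) = -8*x^2 - 3*x*y - 1*y^2 + 7*x + 10*y - 7 is:
H = [[-16, -3], [-3, -2]]
Trace = -16 - 2 = -18
Determinant = -16*-2 - (-3)^2 = 23
Discriminant = (-18)^2 - 4*23 = 232.0
Eigenvalues: lambda_1 = -16.6158, lambda_2 = -1.3842
The function is concave.

1


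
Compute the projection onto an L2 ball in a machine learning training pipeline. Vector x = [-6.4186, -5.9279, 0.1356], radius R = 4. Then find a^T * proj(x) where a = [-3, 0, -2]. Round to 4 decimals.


Step 1: Compute ||x|| (intermediates to 6 decimals).
||x|| = sqrt((-6.4186)^2 + (-5.9279)^2 + 0.1356^2) = 8.738238
Step 2: Project.
Since ||x|| > R, scale = R/||x|| = 4/8.738238 = 0.457758, proj(x) = scale * x
proj(x) = [-2.938165, -2.713544, 0.062072]
Step 3: Dot product.
a^T * proj(x) = -3*(-2.938165) + 0*(-2.713544) - 2*0.062072 = 8.6904


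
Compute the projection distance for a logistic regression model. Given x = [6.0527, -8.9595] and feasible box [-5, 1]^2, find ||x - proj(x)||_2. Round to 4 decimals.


Project each component onto [-5, 1].
clip(6.0527) = 1.0, clip(-8.9595) = -5.0
Projection = [1.0, -5.0]
Squared diffs: [25.5298, 15.6776]
Distance = sqrt(41.2074) = 6.4193


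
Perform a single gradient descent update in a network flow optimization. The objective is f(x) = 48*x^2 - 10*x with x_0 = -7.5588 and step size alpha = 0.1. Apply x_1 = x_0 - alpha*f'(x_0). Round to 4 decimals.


We compute the gradient at x_0 and apply the update.
f'(x) = 96*x - 10
f'(-7.5588) = 96*-7.5588 - 10 = -735.6448
x_1 = -7.5588 - 0.1*-735.6448 = 66.0057


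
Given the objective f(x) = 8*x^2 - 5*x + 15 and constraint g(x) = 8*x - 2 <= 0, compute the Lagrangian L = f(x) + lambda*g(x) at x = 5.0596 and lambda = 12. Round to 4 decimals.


Step 1: Evaluate f(x).
f(5.0596) = 8*5.0596^2 - 5*5.0596 + 15 = 194.4984
Step 2: Evaluate g(x).
g(5.0596) = 8*5.0596 - 2 = 38.4768
Step 3: Compute Lagrangian.
L = 194.4984 + 12*38.4768 = 656.22


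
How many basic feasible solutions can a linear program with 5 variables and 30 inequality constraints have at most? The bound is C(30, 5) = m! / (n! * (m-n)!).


Each vertex corresponds to some choice of n active constraints out of m, so the number of vertices is at most C(m, n) = m! / (n!(m-n)!).
m = 30, n = 5
Numerator: 30 * 29 * 28 * 27 * 26
Denominator: 5! = 120
C(30, 5) = 142506


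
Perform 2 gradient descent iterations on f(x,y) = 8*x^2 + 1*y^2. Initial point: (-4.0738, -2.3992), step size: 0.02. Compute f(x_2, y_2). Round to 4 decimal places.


Gradient descent on f(x,y) = 8*x^2 + 1*y^2.
Starting point: (-4.0738, -2.3992), alpha = 0.02
Step 1: grad_x = 2*8*-4.0738 = -65.1808, grad_y = 2*1*-2.3992 = -4.7984
  x_1 = -4.0738 - 0.02*-65.1808 = -2.7702
  y_1 = -2.3992 - 0.02*-4.7984 = -2.3032
Step 2: grad_x = 2*8*-2.7702 = -44.3229, grad_y = 2*1*-2.3032 = -4.6065
  x_2 = -2.7702 - 0.02*-44.3229 = -1.8837
  y_2 = -2.3032 - 0.02*-4.6065 = -2.2111
f(-1.8837, -2.2111) = 8*(-1.8837)^2 + 1*(-2.2111)^2 = 33.2763


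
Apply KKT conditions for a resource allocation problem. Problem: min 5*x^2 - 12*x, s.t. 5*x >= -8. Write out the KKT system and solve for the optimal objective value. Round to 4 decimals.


Step 1: Try lambda = 0 (constraint inactive).
Stationarity: 2*5*x - 12 = 0
x* = 12/(2*5) = 1.2
Check constraint: 5*1.2 = 6.0 >= -8 -- satisfied.
Step 2: Compute optimal value.
f(x*) = 5*1.2^2 - 12*1.2 = -7.2


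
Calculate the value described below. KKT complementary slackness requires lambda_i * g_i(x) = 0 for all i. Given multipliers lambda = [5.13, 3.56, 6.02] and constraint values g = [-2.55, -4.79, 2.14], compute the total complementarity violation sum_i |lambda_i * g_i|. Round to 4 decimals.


KKT complementary slackness check:
lambda_1 * g_1 = 5.13 * -2.55 = -13.0815
lambda_2 * g_2 = 3.56 * -4.79 = -17.0524
lambda_3 * g_3 = 6.02 * 2.14 = 12.8828
Total violation = 13.0815 + 17.0524 + 12.8828 = 43.0167


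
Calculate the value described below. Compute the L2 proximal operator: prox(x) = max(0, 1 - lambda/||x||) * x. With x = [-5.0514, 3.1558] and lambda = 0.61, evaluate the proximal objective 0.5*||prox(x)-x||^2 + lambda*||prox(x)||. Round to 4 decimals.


Step 1: Compute ||x||.
||x|| = 5.9561
Step 2: Compute scaling factor.
scale = max(0, 1 - 0.61/5.9561) = 0.8976
Step 3: prox(x) = [-4.5341, 2.8326]
||prox(x)|| = 5.3461
Step 4: Proximal objective.
0.5*||prox-x||^2 = 0.1861
lambda*||prox|| = 3.2611
Total = 3.4472


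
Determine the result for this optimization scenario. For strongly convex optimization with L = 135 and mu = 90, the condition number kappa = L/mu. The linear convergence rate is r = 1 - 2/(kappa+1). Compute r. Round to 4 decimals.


Step 1: Compute the condition number.
kappa = L/mu = 135/90 = 1.5
Step 2: Compute the convergence rate.
r = 1 - 2/(kappa + 1) = 1 - 2*mu/(L + mu) = (L - mu)/(L + mu) = 45/225 = 0.2


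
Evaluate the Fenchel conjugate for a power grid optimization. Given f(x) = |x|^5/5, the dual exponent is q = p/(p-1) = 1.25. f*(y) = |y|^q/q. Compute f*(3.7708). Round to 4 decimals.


The conjugate exponent q satisfies 1/p + 1/q = 1.
p = 5, so q = 5/(5 - 1) = 1.25
|y|^q = 3.7708^1.25 = 5.2546
f*(3.7708) = 5.2546 / 1.25 = 4.2037


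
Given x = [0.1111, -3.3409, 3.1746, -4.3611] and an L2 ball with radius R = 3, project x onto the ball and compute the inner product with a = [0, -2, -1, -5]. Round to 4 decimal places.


Step 1: Compute ||x|| (intermediates to 6 decimals).
||x|| = sqrt(0.1111^2 + (-3.3409)^2 + 3.1746^2 + (-4.3611)^2) = 6.345962
Step 2: Project.
Since ||x|| > R, scale = R/||x|| = 3/6.345962 = 0.472742, proj(x) = scale * x
proj(x) = [0.052522, -1.579384, 1.500767, -2.061675]
Step 3: Dot product.
a^T * proj(x) = 0*0.052522 - 2*(-1.579384) - 1*1.500767 - 5*(-2.061675) = 11.9664


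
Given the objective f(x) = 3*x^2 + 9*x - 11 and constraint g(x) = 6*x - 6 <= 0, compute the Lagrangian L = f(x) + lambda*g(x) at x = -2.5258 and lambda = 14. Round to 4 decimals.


Step 1: Evaluate f(x).
f(-2.5258) = 3*(-2.5258)^2 + 9*(-2.5258) - 11 = -14.5932
Step 2: Evaluate g(x).
g(-2.5258) = 6*-2.5258 - 6 = -21.1548
Step 3: Compute Lagrangian.
L = -14.5932 + 14*-21.1548 = -310.7604


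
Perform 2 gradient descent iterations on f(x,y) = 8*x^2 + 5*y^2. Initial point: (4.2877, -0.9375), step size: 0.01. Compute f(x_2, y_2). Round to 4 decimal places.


Gradient descent on f(x,y) = 8*x^2 + 5*y^2.
Starting point: (4.2877, -0.9375), alpha = 0.01
Step 1: grad_x = 2*8*4.2877 = 68.6032, grad_y = 2*5*-0.9375 = -9.375
  x_1 = 4.2877 - 0.01*68.6032 = 3.6017
  y_1 = -0.9375 - 0.01*-9.375 = -0.8438
Step 2: grad_x = 2*8*3.6017 = 57.6267, grad_y = 2*5*-0.8438 = -8.4375
  x_2 = 3.6017 - 0.01*57.6267 = 3.0254
  y_2 = -0.8438 - 0.01*-8.4375 = -0.7594
f(3.0254, -0.7594) = 8*3.0254^2 + 5*(-0.7594)^2 = 76.1077


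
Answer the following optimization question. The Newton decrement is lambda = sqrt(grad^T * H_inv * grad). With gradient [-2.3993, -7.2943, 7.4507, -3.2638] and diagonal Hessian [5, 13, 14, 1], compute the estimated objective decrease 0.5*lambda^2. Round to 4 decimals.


Step 1: H is diagonal, so H^(-1) * g = [-0.4799, -0.5611, 0.5322, -3.2638].
Step 2: g^T H^(-1) g = sum_i g_i^2 / H_ii
  = (-2.3993)^2/5 + (-7.2943)^2/13 + (7.4507)^2/14 + (-3.2638)^2/1
  = 1.1513 + 4.0928 + 3.9652 + 10.6524 = 19.8618
Step 3: Objective decrease = 0.5 * g^T H^(-1) g = 9.9309


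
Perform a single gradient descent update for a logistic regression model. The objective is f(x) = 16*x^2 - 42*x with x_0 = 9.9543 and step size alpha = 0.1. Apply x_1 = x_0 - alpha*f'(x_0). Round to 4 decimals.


We compute the gradient at x_0 and apply the update.
f'(x) = 32*x - 42
f'(9.9543) = 32*9.9543 - 42 = 276.5376
x_1 = 9.9543 - 0.1*276.5376 = -17.6995


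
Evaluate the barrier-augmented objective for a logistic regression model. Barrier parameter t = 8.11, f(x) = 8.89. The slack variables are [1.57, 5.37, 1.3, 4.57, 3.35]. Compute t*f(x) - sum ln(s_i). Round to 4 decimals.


Step 1: Compute log-barrier.
ln values: [0.4511, 1.6808, 0.2624, 1.5195, 1.209]
phi = -(0.4511 + 1.6808 + 0.2624 + 1.5195 + 1.209) = -5.1227
Step 2: Compute augmented objective.
t*f(x) = 8.11*8.89 = 72.0979
Total = 72.0979 - 5.1227 = 66.9752


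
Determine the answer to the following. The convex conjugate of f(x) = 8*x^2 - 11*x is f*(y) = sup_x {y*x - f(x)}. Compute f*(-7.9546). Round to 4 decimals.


f*(y) = sup_x {y*x - a*x^2 - b*x} = sup_x {(y-b)*x - a*x^2}
FOC: (y - b) - 2a*x = 0 => x* = (y - b)/(2a)
x* = (-7.9546 + 11)/(2*8) = 0.1903
f*(-7.9546) = (y-b)^2/(4a) = (-7.9546 + 11)^2/(4*8)
= 9.2745/32 = 0.2898


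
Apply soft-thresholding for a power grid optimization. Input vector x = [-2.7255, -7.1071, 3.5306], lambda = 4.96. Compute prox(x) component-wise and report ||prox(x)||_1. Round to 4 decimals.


Soft-thresholding with lambda = 4.96:
prox(-2.7255) = sign(-2.7255)*max(|-2.7255| - 4.96, 0) = 0.0
prox(-7.1071) = sign(-7.1071)*max(|-7.1071| - 4.96, 0) = -2.1471
prox(3.5306) = sign(3.5306)*max(|3.5306| - 4.96, 0) = 0.0
prox(x) = [0.0, -2.1471, 0.0]
||prox(x)||_1 = 0.0 + 2.1471 + 0.0 = 2.1471


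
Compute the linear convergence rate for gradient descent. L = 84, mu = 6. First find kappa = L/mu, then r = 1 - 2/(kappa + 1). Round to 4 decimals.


Step 1: Compute the condition number.
kappa = L/mu = 84/6 = 14.0
Step 2: Compute the convergence rate.
r = 1 - 2/(kappa + 1) = 1 - 2*mu/(L + mu) = (L - mu)/(L + mu) = 78/90 = 0.8667


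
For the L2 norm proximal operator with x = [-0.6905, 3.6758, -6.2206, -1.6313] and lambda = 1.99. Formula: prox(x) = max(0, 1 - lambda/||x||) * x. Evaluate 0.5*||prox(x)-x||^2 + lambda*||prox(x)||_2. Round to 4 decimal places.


Step 1: Compute ||x||.
||x|| = 7.4394
Step 2: Compute scaling factor.
scale = max(0, 1 - 1.99/7.4394) = 0.7325
Step 3: prox(x) = [-0.5058, 2.6925, -4.5566, -1.1949]
||prox(x)|| = 5.4494
Step 4: Proximal objective.
0.5*||prox-x||^2 = 1.9801
lambda*||prox|| = 10.8443
Total = 12.8244


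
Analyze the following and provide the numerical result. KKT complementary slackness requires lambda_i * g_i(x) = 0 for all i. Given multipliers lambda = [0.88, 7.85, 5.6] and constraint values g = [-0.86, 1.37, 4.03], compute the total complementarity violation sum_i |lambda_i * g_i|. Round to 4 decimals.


KKT complementary slackness check:
lambda_1 * g_1 = 0.88 * -0.86 = -0.7568
lambda_2 * g_2 = 7.85 * 1.37 = 10.7545
lambda_3 * g_3 = 5.6 * 4.03 = 22.568
Total violation = 0.7568 + 10.7545 + 22.568 = 34.0793


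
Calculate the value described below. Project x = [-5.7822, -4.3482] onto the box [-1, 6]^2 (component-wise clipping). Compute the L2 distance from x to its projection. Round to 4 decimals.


Project each component onto [-1, 6].
clip(-5.7822) = -1.0, clip(-4.3482) = -1.0
Projection = [-1.0, -1.0]
Squared diffs: [22.8694, 11.2104]
Distance = sqrt(34.0798) = 5.8378


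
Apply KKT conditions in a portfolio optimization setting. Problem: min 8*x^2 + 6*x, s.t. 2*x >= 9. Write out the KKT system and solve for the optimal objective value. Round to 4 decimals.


Step 1: Try lambda = 0 (constraint inactive).
x_unc = -6/(2*8) = -0.375
Check: 2*-0.375 = -0.75 < 9 -- violated!
Step 2: Constraint must be active: 2*x = 9
x* = 9/2 = 4.5
lambda = (2*8*4.5 + 6)/2 = 39.0
Step 3: Compute optimal value.
f(x*) = 8*4.5^2 + 6*4.5 = 189.0


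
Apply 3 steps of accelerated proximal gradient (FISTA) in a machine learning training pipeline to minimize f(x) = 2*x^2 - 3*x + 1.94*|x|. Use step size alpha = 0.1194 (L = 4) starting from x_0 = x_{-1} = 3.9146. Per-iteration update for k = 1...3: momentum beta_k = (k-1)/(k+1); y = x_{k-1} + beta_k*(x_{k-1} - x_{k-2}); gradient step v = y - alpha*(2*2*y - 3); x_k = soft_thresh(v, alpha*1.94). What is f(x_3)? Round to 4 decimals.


FISTA on f(x) = 2*x^2 - 3*x + 1.94*|x|
L = 4, alpha = 0.1194
Iteration 1: beta = 0.0, y = 3.9146 + 0.0*(3.9146 - 3.9146) = 3.9146
  grad(y) = 12.6584, v = y - alpha*grad = 2.4032
  prox(v) = soft_thresh(2.4032, 0.2316) = 2.1716
Iteration 2: beta = 0.3333, y = 2.1716 + 0.3333*(2.1716 - 3.9146) = 1.5905
  grad(y) = 3.3621, v = y - alpha*grad = 1.1891
  prox(v) = soft_thresh(1.1891, 0.2316) = 0.9575
Iteration 3: beta = 0.5, y = 0.9575 + 0.5*(0.9575 - 2.1716) = 0.3504
  grad(y) = -1.5983, v = y - alpha*grad = 0.5413
  prox(v) = soft_thresh(0.5413, 0.2316) = 0.3096
f(x_3) = 2*0.3096^2 - 3*0.3096 + 1.94*|0.3096| = -0.1365


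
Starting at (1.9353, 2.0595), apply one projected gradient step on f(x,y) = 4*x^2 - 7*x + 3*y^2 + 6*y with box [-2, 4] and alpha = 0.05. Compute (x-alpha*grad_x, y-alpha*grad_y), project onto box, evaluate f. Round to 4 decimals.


Step 1: Compute gradient at (1.9353, 2.0595).
grad_x = 2*4*1.9353 - 7 = 8.4824
grad_y = 2*3*2.0595 + 6 = 18.357
Step 2: Gradient step.
x_raw = 1.9353 - 0.05*8.4824 = 1.5112
y_raw = 2.0595 - 0.05*18.357 = 1.1417
Step 3: Project onto [-2, 4].
x_proj = clip(1.5112) = 1.5112
y_proj = clip(1.1417) = 1.1417
Step 4: Evaluate f.
f(1.5112, 1.1417) = 9.3164


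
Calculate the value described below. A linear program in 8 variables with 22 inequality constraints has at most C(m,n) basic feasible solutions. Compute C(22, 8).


Each vertex corresponds to some choice of n active constraints out of m, so the number of vertices is at most C(m, n) = m! / (n!(m-n)!).
m = 22, n = 8
Numerator: 22 * 21 * 20 * 19 * 18 * 17 * 16 * 15
Denominator: 8! = 40320
C(22, 8) = 319770


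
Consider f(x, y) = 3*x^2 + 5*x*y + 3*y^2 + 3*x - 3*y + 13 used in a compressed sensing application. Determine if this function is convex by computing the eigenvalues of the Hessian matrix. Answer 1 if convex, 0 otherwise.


The Hessian of f(x,y) = 3*x^2 + 5*x*y + 3*y^2 + 3*x - 3*y + 13 is:
H = [[6, 5], [5, 6]]
Trace = 6 + 6 = 12
Determinant = 6*6 - (5)^2 = 11
Discriminant = (12)^2 - 4*11 = 100.0
Eigenvalues: lambda_1 = 1.0, lambda_2 = 11.0
The function is convex.

1


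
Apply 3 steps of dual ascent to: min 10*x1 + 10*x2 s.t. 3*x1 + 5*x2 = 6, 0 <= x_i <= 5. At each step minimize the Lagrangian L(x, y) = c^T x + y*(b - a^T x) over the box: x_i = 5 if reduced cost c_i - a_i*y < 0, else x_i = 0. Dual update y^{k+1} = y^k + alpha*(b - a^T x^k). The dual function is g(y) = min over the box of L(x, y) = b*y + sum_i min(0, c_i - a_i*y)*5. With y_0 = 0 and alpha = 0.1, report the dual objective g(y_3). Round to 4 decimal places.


Dual ascent for LP: min 10*x1 + 10*x2, 3*x1 + 5*x2 = 6, 0 <= x_i <= 5
Step 1: y^k = 0.0, reduced costs: (10.0, 10.0)
  x^k = (0.0, 0.0), subgradient = b - a^T x = 6.0
  y^{k+1} = 0.0 + 0.1*6.0 = 0.6
Step 2: y^k = 0.6, reduced costs: (8.2, 7.0)
  x^k = (0.0, 0.0), subgradient = b - a^T x = 6.0
  y^{k+1} = 0.6 + 0.1*6.0 = 1.2
Step 3: y^k = 1.2, reduced costs: (6.4, 4.0)
  x^k = (0.0, 0.0), subgradient = b - a^T x = 6.0
  y^{k+1} = 1.2 + 0.1*6.0 = 1.8
Dual objective at y_3 = 1.8: reduced costs (4.6, 1.0), box minimizer x = (0.0, 0.0)
g(y_3) = b*y + (c1 - a1*y)*x1 + (c2 - a2*y)*x2 = 6*1.8 + 4.6*0.0 + 1.0*0.0 = 10.8 + 0.0 + 0.0 = 10.8


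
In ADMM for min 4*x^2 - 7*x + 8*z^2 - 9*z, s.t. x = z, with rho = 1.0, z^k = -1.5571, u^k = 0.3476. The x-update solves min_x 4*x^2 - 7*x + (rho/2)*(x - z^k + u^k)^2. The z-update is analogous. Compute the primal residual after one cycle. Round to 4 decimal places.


ADMM iteration with rho = 1.0, z^k = -1.5571, u^k = 0.3476
Step 1: x-update.
Minimize 4*x^2 - 7*x + (1.0/2)*(x + 1.5571 + 0.3476)^2
FOC: (2*4 + 1.0)*x = 7 + 1.0*(-1.5571 - 0.3476)
x^{k+1} = 0.5661
Step 2: z-update.
Minimize 8*z^2 - 9*z + (1.0/2)*(0.5661 - z + 0.3476)^2
FOC: (2*8 + 1.0)*z = 9 + 1.0*(0.5661 + 0.3476)
z^{k+1} = 0.5832
Step 3: u-update.
u^{k+1} = 0.3476 + 0.5661 - 0.5832 = 0.3306
Step 4: Primal residual = |0.5661 - 0.5832| = 0.017


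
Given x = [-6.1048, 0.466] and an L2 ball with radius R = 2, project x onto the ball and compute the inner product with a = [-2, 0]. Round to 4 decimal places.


Step 1: Compute ||x|| (intermediates to 6 decimals).
||x|| = sqrt((-6.1048)^2 + 0.466^2) = 6.12256
Step 2: Project.
Since ||x|| > R, scale = R/||x|| = 2/6.12256 = 0.326661, proj(x) = scale * x
proj(x) = [-1.9942, 0.152224]
Step 3: Dot product.
a^T * proj(x) = -2*(-1.9942) + 0*0.152224 = 3.9884


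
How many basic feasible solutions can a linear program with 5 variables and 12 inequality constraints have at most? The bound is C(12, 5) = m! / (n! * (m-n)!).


Each vertex corresponds to some choice of n active constraints out of m, so the number of vertices is at most C(m, n) = m! / (n!(m-n)!).
m = 12, n = 5
Numerator: 12 * 11 * 10 * 9 * 8
Denominator: 5! = 120
C(12, 5) = 792


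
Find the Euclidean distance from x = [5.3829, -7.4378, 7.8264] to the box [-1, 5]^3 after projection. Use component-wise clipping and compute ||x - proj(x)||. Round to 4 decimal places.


Project each component onto [-1, 5].
clip(5.3829) = 5.0, clip(-7.4378) = -1.0, clip(7.8264) = 5.0
Projection = [5.0, -1.0, 5.0]
Squared diffs: [0.1466, 41.4453, 7.9885]
Distance = sqrt(49.5804) = 7.0413


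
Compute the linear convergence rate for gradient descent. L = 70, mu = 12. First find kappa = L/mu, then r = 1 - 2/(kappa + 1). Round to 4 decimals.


Step 1: Compute the condition number.
kappa = L/mu = 70/12 = 5.8333
Step 2: Compute the convergence rate.
r = 1 - 2/(kappa + 1) = 1 - 2*mu/(L + mu) = (L - mu)/(L + mu) = 58/82 = 0.7073


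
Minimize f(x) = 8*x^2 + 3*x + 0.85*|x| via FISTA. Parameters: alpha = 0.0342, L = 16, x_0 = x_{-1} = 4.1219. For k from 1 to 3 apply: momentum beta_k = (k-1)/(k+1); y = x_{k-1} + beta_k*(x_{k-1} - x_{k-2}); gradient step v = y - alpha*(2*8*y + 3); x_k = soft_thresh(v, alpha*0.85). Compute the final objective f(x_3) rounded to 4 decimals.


FISTA on f(x) = 8*x^2 + 3*x + 0.85*|x|
L = 16, alpha = 0.0342
Iteration 1: beta = 0.0, y = 4.1219 + 0.0*(4.1219 - 4.1219) = 4.1219
  grad(y) = 68.9504, v = y - alpha*grad = 1.7638
  prox(v) = soft_thresh(1.7638, 0.0291) = 1.7347
Iteration 2: beta = 0.3333, y = 1.7347 + 0.3333*(1.7347 - 4.1219) = 0.939
  grad(y) = 18.024, v = y - alpha*grad = 0.3226
  prox(v) = soft_thresh(0.3226, 0.0291) = 0.2935
Iteration 3: beta = 0.5, y = 0.2935 + 0.5*(0.2935 - 1.7347) = -0.4271
  grad(y) = -3.8336, v = y - alpha*grad = -0.296
  prox(v) = soft_thresh(-0.296, 0.0291) = -0.2669
f(x_3) = 8*(-0.2669)^2 + 3*(-0.2669) + 0.85*|-0.2669| = -0.0039


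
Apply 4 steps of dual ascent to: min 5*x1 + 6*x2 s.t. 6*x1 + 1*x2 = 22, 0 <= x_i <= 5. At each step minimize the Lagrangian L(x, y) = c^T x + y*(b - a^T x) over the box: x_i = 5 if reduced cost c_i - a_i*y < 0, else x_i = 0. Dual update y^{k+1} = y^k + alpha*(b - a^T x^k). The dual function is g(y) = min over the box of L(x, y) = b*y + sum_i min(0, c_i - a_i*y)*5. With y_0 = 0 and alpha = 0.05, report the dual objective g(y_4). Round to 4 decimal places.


Dual ascent for LP: min 5*x1 + 6*x2, 6*x1 + 1*x2 = 22, 0 <= x_i <= 5
Step 1: y^k = 0.0, reduced costs: (5.0, 6.0)
  x^k = (0.0, 0.0), subgradient = b - a^T x = 22.0
  y^{k+1} = 0.0 + 0.05*22.0 = 1.1
Step 2: y^k = 1.1, reduced costs: (-1.6, 4.9)
  x^k = (5.0, 0.0), subgradient = b - a^T x = -8.0
  y^{k+1} = 1.1 + 0.05*-8.0 = 0.7
Step 3: y^k = 0.7, reduced costs: (0.8, 5.3)
  x^k = (0.0, 0.0), subgradient = b - a^T x = 22.0
  y^{k+1} = 0.7 + 0.05*22.0 = 1.8
Step 4: y^k = 1.8, reduced costs: (-5.8, 4.2)
  x^k = (5.0, 0.0), subgradient = b - a^T x = -8.0
  y^{k+1} = 1.8 + 0.05*-8.0 = 1.4
Dual objective at y_4 = 1.4: reduced costs (-3.4, 4.6), box minimizer x = (5.0, 0.0)
g(y_4) = b*y + (c1 - a1*y)*x1 + (c2 - a2*y)*x2 = 22*1.4 + (-3.4)*5.0 + 4.6*0.0 = 30.8 - 17.0 + 0.0 = 13.8


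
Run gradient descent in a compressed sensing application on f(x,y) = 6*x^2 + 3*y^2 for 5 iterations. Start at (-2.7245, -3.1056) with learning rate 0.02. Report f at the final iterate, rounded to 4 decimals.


Gradient descent on f(x,y) = 6*x^2 + 3*y^2.
Starting point: (-2.7245, -3.1056), alpha = 0.02
Step 1: grad_x = 2*6*-2.7245 = -32.694, grad_y = 2*3*-3.1056 = -18.6336
  x_1 = -2.7245 - 0.02*-32.694 = -2.0706
  y_1 = -3.1056 - 0.02*-18.6336 = -2.7329
Step 2: grad_x = 2*6*-2.0706 = -24.8474, grad_y = 2*3*-2.7329 = -16.3976
  x_2 = -2.0706 - 0.02*-24.8474 = -1.5737
  y_2 = -2.7329 - 0.02*-16.3976 = -2.405
Step 3: grad_x = 2*6*-1.5737 = -18.8841, grad_y = 2*3*-2.405 = -14.4299
  x_3 = -1.5737 - 0.02*-18.8841 = -1.196
  y_3 = -2.405 - 0.02*-14.4299 = -2.1164
Step 4: grad_x = 2*6*-1.196 = -14.3519, grad_y = 2*3*-2.1164 = -12.6983
  x_4 = -1.196 - 0.02*-14.3519 = -0.909
  y_4 = -2.1164 - 0.02*-12.6983 = -1.8624
Step 5: grad_x = 2*6*-0.909 = -10.9074, grad_y = 2*3*-1.8624 = -11.1745
  x_5 = -0.909 - 0.02*-10.9074 = -0.6908
  y_5 = -1.8624 - 0.02*-11.1745 = -1.6389
f(-0.6908, -1.6389) = 6*(-0.6908)^2 + 3*(-1.6389)^2 = 10.9215


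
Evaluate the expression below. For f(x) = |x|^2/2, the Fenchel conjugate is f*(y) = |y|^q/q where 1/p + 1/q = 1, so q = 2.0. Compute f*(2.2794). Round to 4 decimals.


The conjugate exponent q satisfies 1/p + 1/q = 1.
p = 2, so q = 2/(2 - 1) = 2.0
|y|^q = 2.2794^2.0 = 5.1957
f*(2.2794) = 5.1957 / 2.0 = 2.5978


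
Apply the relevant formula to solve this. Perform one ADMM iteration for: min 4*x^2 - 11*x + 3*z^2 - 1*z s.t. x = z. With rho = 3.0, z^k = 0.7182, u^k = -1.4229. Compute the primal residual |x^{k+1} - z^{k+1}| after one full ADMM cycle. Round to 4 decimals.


ADMM iteration with rho = 3.0, z^k = 0.7182, u^k = -1.4229
Step 1: x-update.
Minimize 4*x^2 - 11*x + (3.0/2)*(x - 0.7182 - 1.4229)^2
FOC: (2*4 + 3.0)*x = 11 + 3.0*(0.7182 + 1.4229)
x^{k+1} = 1.5839
Step 2: z-update.
Minimize 3*z^2 - 1*z + (3.0/2)*(1.5839 - z - 1.4229)^2
FOC: (2*3 + 3.0)*z = 1 + 3.0*(1.5839 - 1.4229)
z^{k+1} = 0.1648
Step 3: u-update.
u^{k+1} = -1.4229 + 1.5839 - 0.1648 = -0.0038
Step 4: Primal residual = |1.5839 - 0.1648| = 1.4191


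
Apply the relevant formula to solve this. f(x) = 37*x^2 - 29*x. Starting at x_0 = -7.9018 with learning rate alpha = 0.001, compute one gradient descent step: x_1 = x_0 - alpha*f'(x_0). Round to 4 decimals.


We compute the gradient at x_0 and apply the update.
f'(x) = 74*x - 29
f'(-7.9018) = 74*-7.9018 - 29 = -613.7332
x_1 = -7.9018 - 0.001*-613.7332 = -7.2881


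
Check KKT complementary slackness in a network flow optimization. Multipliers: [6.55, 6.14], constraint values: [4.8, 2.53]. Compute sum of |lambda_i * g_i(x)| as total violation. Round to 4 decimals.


KKT complementary slackness check:
lambda_1 * g_1 = 6.55 * 4.8 = 31.44
lambda_2 * g_2 = 6.14 * 2.53 = 15.5342
Total violation = 31.44 + 15.5342 = 46.9742


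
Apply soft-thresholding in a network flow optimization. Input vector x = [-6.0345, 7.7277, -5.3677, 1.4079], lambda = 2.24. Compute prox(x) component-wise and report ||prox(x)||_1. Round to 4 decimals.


Soft-thresholding with lambda = 2.24:
prox(-6.0345) = sign(-6.0345)*max(|-6.0345| - 2.24, 0) = -3.7945
prox(7.7277) = sign(7.7277)*max(|7.7277| - 2.24, 0) = 5.4877
prox(-5.3677) = sign(-5.3677)*max(|-5.3677| - 2.24, 0) = -3.1277
prox(1.4079) = sign(1.4079)*max(|1.4079| - 2.24, 0) = 0.0
prox(x) = [-3.7945, 5.4877, -3.1277, 0.0]
||prox(x)||_1 = 3.7945 + 5.4877 + 3.1277 + 0.0 = 12.4099


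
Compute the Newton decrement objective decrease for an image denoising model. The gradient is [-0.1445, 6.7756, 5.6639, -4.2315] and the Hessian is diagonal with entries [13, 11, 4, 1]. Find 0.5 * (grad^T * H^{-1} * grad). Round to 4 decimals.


Step 1: H is diagonal, so H^(-1) * g = [-0.0111, 0.616, 1.416, -4.2315].
Step 2: g^T H^(-1) g = sum_i g_i^2 / H_ii
  = (-0.1445)^2/13 + (6.7756)^2/11 + (5.6639)^2/4 + (-4.2315)^2/1
  = 0.0016 + 4.1735 + 8.0199 + 17.9056 = 30.1007
Step 3: Objective decrease = 0.5 * g^T H^(-1) g = 15.0503


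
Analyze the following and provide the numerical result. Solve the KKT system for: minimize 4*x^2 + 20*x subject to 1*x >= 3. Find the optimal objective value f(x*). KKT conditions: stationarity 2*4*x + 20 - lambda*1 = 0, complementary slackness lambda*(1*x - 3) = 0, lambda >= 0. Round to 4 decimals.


Step 1: Try lambda = 0 (constraint inactive).
x_unc = -20/(2*4) = -2.5
Check: 1*-2.5 = -2.5 < 3 -- violated!
Step 2: Constraint must be active: 1*x = 3
x* = 3/1 = 3.0
lambda = (2*4*3.0 + 20)/1 = 44.0
Step 3: Compute optimal value.
f(x*) = 4*3.0^2 + 20*3.0 = 96.0


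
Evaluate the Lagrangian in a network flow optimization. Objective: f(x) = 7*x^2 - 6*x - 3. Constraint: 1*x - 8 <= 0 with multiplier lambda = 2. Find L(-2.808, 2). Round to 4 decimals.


Step 1: Evaluate f(x).
f(-2.808) = 7*(-2.808)^2 - 6*(-2.808) - 3 = 69.042
Step 2: Evaluate g(x).
g(-2.808) = 1*-2.808 - 8 = -10.808
Step 3: Compute Lagrangian.
L = 69.042 + 2*-10.808 = 47.426


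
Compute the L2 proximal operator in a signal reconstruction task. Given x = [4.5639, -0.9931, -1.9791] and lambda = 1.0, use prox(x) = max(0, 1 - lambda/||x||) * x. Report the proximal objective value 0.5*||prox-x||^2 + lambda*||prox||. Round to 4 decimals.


Step 1: Compute ||x||.
||x|| = 5.0727
Step 2: Compute scaling factor.
scale = max(0, 1 - 1.0/5.0727) = 0.8029
Step 3: prox(x) = [3.6642, -0.7973, -1.589]
||prox(x)|| = 4.0727
Step 4: Proximal objective.
0.5*||prox-x||^2 = 0.5
lambda*||prox|| = 4.0727
Total = 4.5727
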